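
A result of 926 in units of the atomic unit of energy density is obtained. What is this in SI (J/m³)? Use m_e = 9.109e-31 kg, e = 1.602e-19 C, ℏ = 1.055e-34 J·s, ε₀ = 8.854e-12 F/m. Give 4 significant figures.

2.712e16 J/m³

One atomic unit of energy density: u_au = E_h/a₀³ = m_e⁴e¹⁰/((4πε₀)⁵ℏ⁸) = 2.929e13 J/m³.
926 × 2.929e13 J/m³ = 2.712e16 J/m³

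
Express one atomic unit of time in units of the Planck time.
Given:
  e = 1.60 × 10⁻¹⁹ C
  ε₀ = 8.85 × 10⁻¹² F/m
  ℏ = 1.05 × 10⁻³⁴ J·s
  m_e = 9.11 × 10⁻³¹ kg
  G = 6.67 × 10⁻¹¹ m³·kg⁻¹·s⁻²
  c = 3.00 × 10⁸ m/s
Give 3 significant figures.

4.47 × 10²⁶

atomic unit of time: τ_au = (4πε₀)²ℏ³/(m_e e⁴) = 2.40 × 10⁻¹⁷ s
Planck time: t_P = √(ℏG/c⁵) = 5.37 × 10⁻⁴⁴ s
ratio = 2.40 × 10⁻¹⁷ / 5.37 × 10⁻⁴⁴ = 4.47 × 10²⁶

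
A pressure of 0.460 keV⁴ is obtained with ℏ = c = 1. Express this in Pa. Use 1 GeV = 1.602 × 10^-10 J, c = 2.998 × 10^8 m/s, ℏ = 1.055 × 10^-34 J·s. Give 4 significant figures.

9.575 × 10^12 Pa

Pressure is [E]/[L]³ = [E]⁴/(ℏc)³.
1 GeV⁴ → 1/(ℏc)³ × (1 GeV in J)⁴ = 2.082 × 10^37 Pa.
Convert the energy scale: 0.460 keV⁴ = 4.60 × 10^-25 GeV⁴.
Result: 4.60 × 10^-25 × 2.082 × 10^37 = 9.575 × 10^12 Pa.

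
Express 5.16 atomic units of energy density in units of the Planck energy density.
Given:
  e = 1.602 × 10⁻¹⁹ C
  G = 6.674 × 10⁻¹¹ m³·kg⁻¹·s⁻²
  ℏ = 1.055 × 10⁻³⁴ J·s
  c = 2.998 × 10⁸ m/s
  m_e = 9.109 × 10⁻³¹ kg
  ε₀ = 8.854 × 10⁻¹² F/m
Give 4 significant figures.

3.263 × 10⁻¹⁰⁰

atomic unit of energy density: u_au = E_h/a₀³ = m_e⁴e¹⁰/((4πε₀)⁵ℏ⁸) = 2.929 × 10¹³ J/m³
Planck energy density: u_P = c⁷/(ℏG²) = 4.632 × 10¹¹³ J/m³
5.16 × 2.929 × 10¹³ / 4.632 × 10¹¹³ = 3.263 × 10⁻¹⁰⁰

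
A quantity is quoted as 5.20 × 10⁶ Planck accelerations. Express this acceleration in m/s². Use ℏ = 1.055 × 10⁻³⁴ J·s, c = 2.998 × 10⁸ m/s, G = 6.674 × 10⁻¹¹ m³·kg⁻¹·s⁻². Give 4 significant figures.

One Planck acceleration: a_P = √(c⁷/(ℏG)) = 5.560 × 10⁵¹ m/s².
5.20 × 10⁶ × 5.560 × 10⁵¹ m/s² = 2.891 × 10⁵⁸ m/s²

2.891 × 10⁵⁸ m/s²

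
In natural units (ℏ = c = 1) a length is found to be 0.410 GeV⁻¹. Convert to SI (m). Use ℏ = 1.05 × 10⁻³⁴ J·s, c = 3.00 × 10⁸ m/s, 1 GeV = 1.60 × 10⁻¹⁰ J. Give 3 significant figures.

8.07 × 10⁻¹⁷ m

A length is [E]⁻¹ in ℏ=c=1; restore one factor of ℏc.
1 GeV⁻¹ → ℏc × (1 GeV in J)⁻¹ = 1.97 × 10⁻¹⁶ m.
Result: 0.410 × 1.97 × 10⁻¹⁶ = 8.07 × 10⁻¹⁷ m.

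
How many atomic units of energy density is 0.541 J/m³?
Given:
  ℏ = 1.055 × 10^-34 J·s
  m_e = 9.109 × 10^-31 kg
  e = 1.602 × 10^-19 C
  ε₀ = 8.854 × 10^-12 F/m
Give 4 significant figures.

1.847 × 10^-14

atomic unit of energy density: u_au = E_h/a₀³ = m_e⁴e¹⁰/((4πε₀)⁵ℏ⁸) = 2.929 × 10^13 J/m³.
0.541 / 2.929 × 10^13 = 1.847 × 10^-14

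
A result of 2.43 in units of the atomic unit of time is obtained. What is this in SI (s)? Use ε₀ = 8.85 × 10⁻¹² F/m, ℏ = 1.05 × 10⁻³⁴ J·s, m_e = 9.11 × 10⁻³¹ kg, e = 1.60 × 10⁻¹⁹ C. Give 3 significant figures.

One atomic unit of time: τ_au = (4πε₀)²ℏ³/(m_e e⁴) = 2.40 × 10⁻¹⁷ s.
2.43 × 2.40 × 10⁻¹⁷ s = 5.83 × 10⁻¹⁷ s

5.83 × 10⁻¹⁷ s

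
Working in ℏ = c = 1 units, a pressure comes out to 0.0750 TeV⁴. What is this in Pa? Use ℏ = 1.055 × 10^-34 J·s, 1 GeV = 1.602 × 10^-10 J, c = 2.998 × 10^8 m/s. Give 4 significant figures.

Pressure is [E]/[L]³ = [E]⁴/(ℏc)³.
1 GeV⁴ → 1/(ℏc)³ × (1 GeV in J)⁴ = 2.082 × 10^37 Pa.
Convert the energy scale: 0.0750 TeV⁴ = 7.50 × 10^10 GeV⁴.
Result: 7.50 × 10^10 × 2.082 × 10^37 = 1.561 × 10^48 Pa.

1.561 × 10^48 Pa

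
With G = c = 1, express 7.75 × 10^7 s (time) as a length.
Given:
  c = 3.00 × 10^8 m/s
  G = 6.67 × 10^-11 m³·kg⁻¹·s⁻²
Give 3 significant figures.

2.33 × 10^16 m

Time → length via c.
7.75 × 10^7 s × (c) = 2.33 × 10^16 m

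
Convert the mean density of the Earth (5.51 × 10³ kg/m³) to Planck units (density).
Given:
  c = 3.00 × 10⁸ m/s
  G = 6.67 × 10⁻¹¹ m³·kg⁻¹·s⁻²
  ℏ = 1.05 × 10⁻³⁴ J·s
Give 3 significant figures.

1.06 × 10⁻⁹³

Planck density: ρ_P = c⁵/(ℏG²) = 5.20 × 10⁹⁶ kg/m³.
5.51 × 10³ / 5.20 × 10⁹⁶ = 1.06 × 10⁻⁹³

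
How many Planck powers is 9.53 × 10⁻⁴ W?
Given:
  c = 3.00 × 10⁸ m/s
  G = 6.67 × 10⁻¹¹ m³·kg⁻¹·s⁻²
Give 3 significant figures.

2.62 × 10⁻⁵⁶

Planck power: P_P = c⁵/G = 3.64 × 10⁵² W.
9.53 × 10⁻⁴ / 3.64 × 10⁵² = 2.62 × 10⁻⁵⁶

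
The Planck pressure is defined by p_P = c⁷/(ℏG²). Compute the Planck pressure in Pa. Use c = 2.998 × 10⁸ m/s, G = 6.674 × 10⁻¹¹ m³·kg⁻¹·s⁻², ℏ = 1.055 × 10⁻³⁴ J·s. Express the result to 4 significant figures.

4.632 × 10¹¹³ Pa

p_P = c⁷/(ℏG²)
  = 2.177 × 10⁵⁹ / 4.699 × 10⁻⁵⁵
  = 4.632 × 10¹¹³ Pa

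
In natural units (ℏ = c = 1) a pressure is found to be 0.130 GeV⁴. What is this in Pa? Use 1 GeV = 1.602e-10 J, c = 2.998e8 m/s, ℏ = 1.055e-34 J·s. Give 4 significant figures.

2.706e36 Pa

Pressure is [E]/[L]³ = [E]⁴/(ℏc)³.
1 GeV⁴ → 1/(ℏc)³ × (1 GeV in J)⁴ = 2.082e37 Pa.
Result: 0.130 × 2.082e37 = 2.706e36 Pa.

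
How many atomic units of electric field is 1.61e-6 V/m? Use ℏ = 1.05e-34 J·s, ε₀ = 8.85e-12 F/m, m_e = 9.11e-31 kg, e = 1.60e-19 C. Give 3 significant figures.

3.09e-18

atomic unit of electric field: E_au = E_h/(e a₀) = m_e²e⁵/((4πε₀)³ℏ⁴) = 5.20e11 V/m.
1.61e-6 / 5.20e11 = 3.09e-18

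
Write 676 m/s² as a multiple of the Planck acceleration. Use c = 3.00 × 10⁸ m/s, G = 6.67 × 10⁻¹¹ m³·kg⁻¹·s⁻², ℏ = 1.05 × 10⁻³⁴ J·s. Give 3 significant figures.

Planck acceleration: a_P = √(c⁷/(ℏG)) = 5.59 × 10⁵¹ m/s².
676 / 5.59 × 10⁵¹ = 1.21 × 10⁻⁴⁹

1.21 × 10⁻⁴⁹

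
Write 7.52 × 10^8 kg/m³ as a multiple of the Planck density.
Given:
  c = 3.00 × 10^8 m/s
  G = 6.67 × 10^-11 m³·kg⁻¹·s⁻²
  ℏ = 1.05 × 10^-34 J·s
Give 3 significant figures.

Planck density: ρ_P = c⁵/(ℏG²) = 5.20 × 10^96 kg/m³.
7.52 × 10^8 / 5.20 × 10^96 = 1.45 × 10^-88

1.45 × 10^-88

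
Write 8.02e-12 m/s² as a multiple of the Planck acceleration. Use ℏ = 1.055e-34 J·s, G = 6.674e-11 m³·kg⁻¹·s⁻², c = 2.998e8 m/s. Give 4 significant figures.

1.442e-63

Planck acceleration: a_P = √(c⁷/(ℏG)) = 5.560e51 m/s².
8.02e-12 / 5.560e51 = 1.442e-63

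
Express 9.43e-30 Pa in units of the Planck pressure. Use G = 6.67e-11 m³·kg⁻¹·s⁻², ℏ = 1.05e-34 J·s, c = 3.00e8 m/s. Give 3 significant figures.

2.01e-143

Planck pressure: p_P = c⁷/(ℏG²) = 4.68e113 Pa.
9.43e-30 / 4.68e113 = 2.01e-143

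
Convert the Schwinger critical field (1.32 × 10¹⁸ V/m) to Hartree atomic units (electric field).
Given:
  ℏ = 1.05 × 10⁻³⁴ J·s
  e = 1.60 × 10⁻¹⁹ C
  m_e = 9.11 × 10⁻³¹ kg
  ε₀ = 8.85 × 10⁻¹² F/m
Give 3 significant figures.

atomic unit of electric field: E_au = E_h/(e a₀) = m_e²e⁵/((4πε₀)³ℏ⁴) = 5.20 × 10¹¹ V/m.
1.32 × 10¹⁸ / 5.20 × 10¹¹ = 2.54 × 10⁶

2.54 × 10⁶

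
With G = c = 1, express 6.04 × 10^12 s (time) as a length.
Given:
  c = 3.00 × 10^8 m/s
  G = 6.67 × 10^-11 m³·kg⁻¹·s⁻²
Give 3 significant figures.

1.81 × 10^21 m

Time → length via c.
6.04 × 10^12 s × (c) = 1.81 × 10^21 m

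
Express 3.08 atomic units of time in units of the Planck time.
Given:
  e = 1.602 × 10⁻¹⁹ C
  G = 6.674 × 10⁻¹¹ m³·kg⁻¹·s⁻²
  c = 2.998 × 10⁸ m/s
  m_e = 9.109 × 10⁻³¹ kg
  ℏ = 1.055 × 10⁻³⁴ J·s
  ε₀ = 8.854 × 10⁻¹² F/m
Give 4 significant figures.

atomic unit of time: τ_au = (4πε₀)²ℏ³/(m_e e⁴) = 2.423 × 10⁻¹⁷ s
Planck time: t_P = √(ℏG/c⁵) = 5.392 × 10⁻⁴⁴ s
3.08 × 2.423 × 10⁻¹⁷ / 5.392 × 10⁻⁴⁴ = 1.384 × 10²⁷

1.384 × 10²⁷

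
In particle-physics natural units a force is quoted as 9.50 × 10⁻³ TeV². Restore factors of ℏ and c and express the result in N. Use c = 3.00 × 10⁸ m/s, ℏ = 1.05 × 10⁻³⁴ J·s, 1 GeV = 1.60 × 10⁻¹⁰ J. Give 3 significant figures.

Force is [E]/[L] = [E]²/(ℏc); restore (ℏc)⁻¹.
1 GeV² → 1/(ℏc) × (1 GeV in J)² = 8.13 × 10⁵ N.
Convert the energy scale: 9.50 × 10⁻³ TeV² = 9.50 × 10³ GeV².
Result: 9.50 × 10³ × 8.13 × 10⁵ = 7.72 × 10⁹ N.

7.72 × 10⁹ N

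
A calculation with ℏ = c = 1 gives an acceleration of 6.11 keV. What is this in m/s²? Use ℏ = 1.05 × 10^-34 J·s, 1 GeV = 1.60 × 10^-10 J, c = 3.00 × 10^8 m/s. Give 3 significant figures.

Acceleration is [L]/[T]² = c·[E]/ℏ.
1 GeV → c/ℏ × (1 GeV in J) = 4.57 × 10^32 m/s².
Convert the energy scale: 6.11 keV = 6.11 × 10^-6 GeV.
Result: 6.11 × 10^-6 × 4.57 × 10^32 = 2.79 × 10^27 m/s².

2.79 × 10^27 m/s²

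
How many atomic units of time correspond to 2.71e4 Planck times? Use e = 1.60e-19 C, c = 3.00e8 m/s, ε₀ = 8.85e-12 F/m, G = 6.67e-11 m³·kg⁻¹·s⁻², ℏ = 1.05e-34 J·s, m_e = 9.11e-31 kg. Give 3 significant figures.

Planck time: t_P = √(ℏG/c⁵) = 5.37e-44 s
atomic unit of time: τ_au = (4πε₀)²ℏ³/(m_e e⁴) = 2.40e-17 s
2.71e4 × 5.37e-44 / 2.40e-17 = 6.07e-23

6.07e-23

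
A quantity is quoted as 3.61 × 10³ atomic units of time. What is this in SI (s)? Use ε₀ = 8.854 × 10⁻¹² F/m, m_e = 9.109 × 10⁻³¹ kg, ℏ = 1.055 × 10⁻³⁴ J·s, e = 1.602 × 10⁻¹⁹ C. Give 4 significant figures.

8.747 × 10⁻¹⁴ s

One atomic unit of time: τ_au = (4πε₀)²ℏ³/(m_e e⁴) = 2.423 × 10⁻¹⁷ s.
3.61 × 10³ × 2.423 × 10⁻¹⁷ s = 8.747 × 10⁻¹⁴ s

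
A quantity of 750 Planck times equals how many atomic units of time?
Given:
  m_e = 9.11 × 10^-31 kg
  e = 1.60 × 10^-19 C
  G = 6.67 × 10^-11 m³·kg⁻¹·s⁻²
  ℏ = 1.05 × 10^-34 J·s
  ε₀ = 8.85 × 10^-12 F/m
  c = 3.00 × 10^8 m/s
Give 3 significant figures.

1.68 × 10^-24

Planck time: t_P = √(ℏG/c⁵) = 5.37 × 10^-44 s
atomic unit of time: τ_au = (4πε₀)²ℏ³/(m_e e⁴) = 2.40 × 10^-17 s
750 × 5.37 × 10^-44 / 2.40 × 10^-17 = 1.68 × 10^-24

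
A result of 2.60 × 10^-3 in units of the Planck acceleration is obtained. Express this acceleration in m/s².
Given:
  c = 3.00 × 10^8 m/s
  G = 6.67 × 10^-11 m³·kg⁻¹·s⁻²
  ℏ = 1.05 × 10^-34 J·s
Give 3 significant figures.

1.45 × 10^49 m/s²

One Planck acceleration: a_P = √(c⁷/(ℏG)) = 5.59 × 10^51 m/s².
2.60 × 10^-3 × 5.59 × 10^51 m/s² = 1.45 × 10^49 m/s²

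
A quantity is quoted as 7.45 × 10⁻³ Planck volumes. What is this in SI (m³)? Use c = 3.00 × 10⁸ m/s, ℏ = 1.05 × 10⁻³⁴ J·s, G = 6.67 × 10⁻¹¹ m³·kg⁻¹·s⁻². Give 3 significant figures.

One Planck volume: V_P = (ℏG/c³)^(3/2) = 4.18 × 10⁻¹⁰⁵ m³.
7.45 × 10⁻³ × 4.18 × 10⁻¹⁰⁵ m³ = 3.11 × 10⁻¹⁰⁷ m³

3.11 × 10⁻¹⁰⁷ m³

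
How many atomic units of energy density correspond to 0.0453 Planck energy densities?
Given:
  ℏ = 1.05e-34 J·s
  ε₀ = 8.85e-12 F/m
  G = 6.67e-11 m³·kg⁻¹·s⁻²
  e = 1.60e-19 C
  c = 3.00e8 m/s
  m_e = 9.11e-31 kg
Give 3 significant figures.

Planck energy density: u_P = c⁷/(ℏG²) = 4.68e113 J/m³
atomic unit of energy density: u_au = E_h/a₀³ = m_e⁴e¹⁰/((4πε₀)⁵ℏ⁸) = 3.01e13 J/m³
0.0453 × 4.68e113 / 3.01e13 = 7.04e98

7.04e98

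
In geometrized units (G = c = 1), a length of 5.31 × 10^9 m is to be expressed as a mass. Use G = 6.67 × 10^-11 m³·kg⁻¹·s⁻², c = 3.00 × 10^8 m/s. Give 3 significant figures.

Length → mass via c²/G.
5.31 × 10^9 m × (c²/G) = 7.16 × 10^36 kg

7.16 × 10^36 kg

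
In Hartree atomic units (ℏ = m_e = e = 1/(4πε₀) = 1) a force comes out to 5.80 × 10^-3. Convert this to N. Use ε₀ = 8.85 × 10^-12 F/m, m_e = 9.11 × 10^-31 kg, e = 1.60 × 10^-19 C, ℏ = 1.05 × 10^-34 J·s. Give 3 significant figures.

4.83 × 10^-10 N

One atomic unit of force: F_au = E_h/a₀ = m_e²e⁶/((4πε₀)³ℏ⁴) = 8.33 × 10^-8 N.
5.80 × 10^-3 × 8.33 × 10^-8 N = 4.83 × 10^-10 N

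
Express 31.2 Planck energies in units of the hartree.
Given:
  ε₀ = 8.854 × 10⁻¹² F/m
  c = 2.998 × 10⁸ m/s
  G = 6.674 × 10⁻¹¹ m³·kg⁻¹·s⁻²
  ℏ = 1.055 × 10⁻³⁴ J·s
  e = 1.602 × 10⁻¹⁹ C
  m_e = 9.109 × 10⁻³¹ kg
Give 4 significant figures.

1.402 × 10²⁸

Planck energy: E_P = √(ℏc⁵/G) = 1.957 × 10⁹ J
hartree: E_h = m_e e⁴/(4πε₀ℏ)² = 4.354 × 10⁻¹⁸ J
31.2 × 1.957 × 10⁹ / 4.354 × 10⁻¹⁸ = 1.402 × 10²⁸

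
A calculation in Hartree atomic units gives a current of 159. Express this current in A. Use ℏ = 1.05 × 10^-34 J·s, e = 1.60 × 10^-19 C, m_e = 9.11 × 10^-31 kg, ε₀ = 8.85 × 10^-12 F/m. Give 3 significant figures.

1.06 A

One atomic unit of electric current: I_au = e E_h/ℏ = m_e e⁵/((4πε₀)²ℏ³) = 6.67 × 10^-3 A.
159 × 6.67 × 10^-3 A = 1.06 A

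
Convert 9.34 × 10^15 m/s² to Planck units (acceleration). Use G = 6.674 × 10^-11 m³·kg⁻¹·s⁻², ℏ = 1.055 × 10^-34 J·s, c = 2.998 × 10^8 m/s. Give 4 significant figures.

Planck acceleration: a_P = √(c⁷/(ℏG)) = 5.560 × 10^51 m/s².
9.34 × 10^15 / 5.560 × 10^51 = 1.680 × 10^-36

1.680 × 10^-36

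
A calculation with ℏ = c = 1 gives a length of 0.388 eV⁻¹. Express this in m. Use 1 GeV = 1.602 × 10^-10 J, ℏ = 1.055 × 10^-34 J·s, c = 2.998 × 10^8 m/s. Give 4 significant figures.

7.660 × 10^-8 m

A length is [E]⁻¹ in ℏ=c=1; restore one factor of ℏc.
1 GeV⁻¹ → ℏc × (1 GeV in J)⁻¹ = 1.974 × 10^-16 m.
Convert the energy scale: 0.388 eV⁻¹ = 3.88 × 10^8 GeV⁻¹.
Result: 3.88 × 10^8 × 1.974 × 10^-16 = 7.660 × 10^-8 m.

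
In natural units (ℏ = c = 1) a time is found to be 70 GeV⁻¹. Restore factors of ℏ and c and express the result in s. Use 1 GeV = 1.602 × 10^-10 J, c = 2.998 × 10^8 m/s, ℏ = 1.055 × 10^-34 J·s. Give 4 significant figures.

A time is [E]⁻¹ in ℏ=c=1; restore one factor of ℏ.
1 GeV⁻¹ → ℏ × (1 GeV in J)⁻¹ = 6.586 × 10^-25 s.
Result: 70 × 6.586 × 10^-25 = 4.610 × 10^-23 s.

4.610 × 10^-23 s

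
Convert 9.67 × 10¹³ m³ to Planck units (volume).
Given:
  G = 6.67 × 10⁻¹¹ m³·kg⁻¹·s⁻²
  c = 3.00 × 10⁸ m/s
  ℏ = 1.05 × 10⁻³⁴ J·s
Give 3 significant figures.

2.31 × 10¹¹⁸

Planck volume: V_P = (ℏG/c³)^(3/2) = 4.18 × 10⁻¹⁰⁵ m³.
9.67 × 10¹³ / 4.18 × 10⁻¹⁰⁵ = 2.31 × 10¹¹⁸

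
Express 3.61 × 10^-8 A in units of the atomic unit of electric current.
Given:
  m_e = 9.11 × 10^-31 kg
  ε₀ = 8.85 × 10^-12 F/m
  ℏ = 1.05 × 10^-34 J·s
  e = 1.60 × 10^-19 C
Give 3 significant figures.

atomic unit of electric current: I_au = e E_h/ℏ = m_e e⁵/((4πε₀)²ℏ³) = 6.67 × 10^-3 A.
3.61 × 10^-8 / 6.67 × 10^-3 = 5.41 × 10^-6

5.41 × 10^-6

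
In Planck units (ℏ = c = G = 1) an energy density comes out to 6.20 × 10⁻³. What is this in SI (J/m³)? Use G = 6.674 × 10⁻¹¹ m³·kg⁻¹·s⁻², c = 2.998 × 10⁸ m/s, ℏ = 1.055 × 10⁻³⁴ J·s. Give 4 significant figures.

2.872 × 10¹¹¹ J/m³

One Planck energy density: u_P = c⁷/(ℏG²) = 4.632 × 10¹¹³ J/m³.
6.20 × 10⁻³ × 4.632 × 10¹¹³ J/m³ = 2.872 × 10¹¹¹ J/m³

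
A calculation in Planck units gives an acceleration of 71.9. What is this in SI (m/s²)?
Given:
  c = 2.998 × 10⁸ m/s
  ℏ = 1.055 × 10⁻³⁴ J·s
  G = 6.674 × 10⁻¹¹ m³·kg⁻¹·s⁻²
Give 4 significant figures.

One Planck acceleration: a_P = √(c⁷/(ℏG)) = 5.560 × 10⁵¹ m/s².
71.9 × 5.560 × 10⁵¹ m/s² = 3.998 × 10⁵³ m/s²

3.998 × 10⁵³ m/s²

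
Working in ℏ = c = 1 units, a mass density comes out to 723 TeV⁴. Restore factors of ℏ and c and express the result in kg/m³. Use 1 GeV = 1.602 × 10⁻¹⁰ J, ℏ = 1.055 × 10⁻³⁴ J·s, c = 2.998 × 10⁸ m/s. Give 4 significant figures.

Mass density is [E]/(c²[L]³) = [E]⁴/(ℏ³c⁵).
1 GeV⁴ → 1/(ℏ³c⁵) × (1 GeV in J)⁴ = 2.316 × 10²⁰ kg/m³.
Convert the energy scale: 723 TeV⁴ = 7.23 × 10¹⁴ GeV⁴.
Result: 7.23 × 10¹⁴ × 2.316 × 10²⁰ = 1.674 × 10³⁵ kg/m³.

1.674 × 10³⁵ kg/m³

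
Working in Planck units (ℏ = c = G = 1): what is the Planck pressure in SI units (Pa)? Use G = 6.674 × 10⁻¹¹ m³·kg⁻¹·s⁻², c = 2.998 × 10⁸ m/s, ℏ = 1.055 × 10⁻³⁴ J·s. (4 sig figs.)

Dimensional analysis gives p_P = c⁷/(ℏG²).
  = 2.177 × 10⁵⁹ / 4.699 × 10⁻⁵⁵
  = 4.632 × 10¹¹³ Pa

4.632 × 10¹¹³ Pa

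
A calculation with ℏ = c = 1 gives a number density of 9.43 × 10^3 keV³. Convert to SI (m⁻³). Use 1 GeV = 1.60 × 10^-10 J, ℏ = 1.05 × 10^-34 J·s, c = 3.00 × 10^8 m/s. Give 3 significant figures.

1.24 × 10^33 m⁻³

Number density is [L]⁻³ = [E]³/(ℏc)³.
1 GeV³ → 1/(ℏc)³ × (1 GeV in J)³ = 1.31 × 10^47 m⁻³.
Convert the energy scale: 9.43 × 10^3 keV³ = 9.43 × 10^-15 GeV³.
Result: 9.43 × 10^-15 × 1.31 × 10^47 = 1.24 × 10^33 m⁻³.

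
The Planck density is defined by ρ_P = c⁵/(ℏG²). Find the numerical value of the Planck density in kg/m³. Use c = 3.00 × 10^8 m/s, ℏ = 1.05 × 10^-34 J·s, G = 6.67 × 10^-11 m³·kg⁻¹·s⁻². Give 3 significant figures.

5.20 × 10^96 kg/m³

ρ_P = c⁵/(ℏG²)
  = 2.43 × 10^42 / 4.67 × 10^-55
  = 5.20 × 10^96 kg/m³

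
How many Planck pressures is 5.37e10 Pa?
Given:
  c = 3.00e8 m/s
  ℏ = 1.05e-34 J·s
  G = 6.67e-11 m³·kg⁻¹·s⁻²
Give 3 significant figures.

Planck pressure: p_P = c⁷/(ℏG²) = 4.68e113 Pa.
5.37e10 / 4.68e113 = 1.15e-103

1.15e-103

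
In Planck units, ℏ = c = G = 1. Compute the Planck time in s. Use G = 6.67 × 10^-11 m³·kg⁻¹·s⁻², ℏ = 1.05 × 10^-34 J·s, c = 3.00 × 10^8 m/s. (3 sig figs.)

5.37 × 10^-44 s

Dimensional analysis gives t_P = √(ℏG/c⁵).
  = √(2.88 × 10^-87)
  = 5.37 × 10^-44 s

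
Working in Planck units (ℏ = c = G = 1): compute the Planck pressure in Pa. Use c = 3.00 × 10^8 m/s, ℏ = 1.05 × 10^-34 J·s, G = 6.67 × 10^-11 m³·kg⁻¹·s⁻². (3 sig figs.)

4.68 × 10^113 Pa

The unique combination of the constants set to 1 with dimensions of pressure is p_P = c⁷/(ℏG²).
  = 2.19 × 10^59 / 4.67 × 10^-55
  = 4.68 × 10^113 Pa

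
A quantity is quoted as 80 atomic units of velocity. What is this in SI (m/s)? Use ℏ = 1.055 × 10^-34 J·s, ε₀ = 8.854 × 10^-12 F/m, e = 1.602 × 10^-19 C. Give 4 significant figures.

One atomic unit of velocity: v_au = e²/(4πε₀ℏ) = 2.186 × 10^6 m/s.
80 × 2.186 × 10^6 m/s = 1.749 × 10^8 m/s

1.749 × 10^8 m/s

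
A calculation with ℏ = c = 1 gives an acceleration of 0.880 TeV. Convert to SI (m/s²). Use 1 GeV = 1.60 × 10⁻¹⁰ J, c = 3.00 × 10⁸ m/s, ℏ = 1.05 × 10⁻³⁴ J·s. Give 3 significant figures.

Acceleration is [L]/[T]² = c·[E]/ℏ.
1 GeV → c/ℏ × (1 GeV in J) = 4.57 × 10³² m/s².
Convert the energy scale: 0.880 TeV = 880 GeV.
Result: 880 × 4.57 × 10³² = 4.02 × 10³⁵ m/s².

4.02 × 10³⁵ m/s²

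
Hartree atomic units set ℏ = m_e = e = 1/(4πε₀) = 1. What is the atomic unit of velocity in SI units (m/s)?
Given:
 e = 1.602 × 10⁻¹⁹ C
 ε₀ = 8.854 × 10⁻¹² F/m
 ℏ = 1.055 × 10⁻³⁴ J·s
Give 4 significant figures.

From ℏ = m_e = e = 1/(4πε₀) = 1 the velocity scale is v_au = e²/(4πε₀ℏ).
  = 2.566 × 10⁻³⁸ / 1.174 × 10⁻⁴⁴
  = 2.186 × 10⁶ m/s

2.186 × 10⁶ m/s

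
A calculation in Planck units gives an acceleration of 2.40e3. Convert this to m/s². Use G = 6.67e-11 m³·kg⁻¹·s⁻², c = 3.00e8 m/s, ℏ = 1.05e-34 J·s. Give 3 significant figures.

One Planck acceleration: a_P = √(c⁷/(ℏG)) = 5.59e51 m/s².
2.40e3 × 5.59e51 m/s² = 1.34e55 m/s²

1.34e55 m/s²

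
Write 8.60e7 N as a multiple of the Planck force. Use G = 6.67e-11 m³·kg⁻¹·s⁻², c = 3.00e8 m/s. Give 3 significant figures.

Planck force: F_P = c⁴/G = 1.21e44 N.
8.60e7 / 1.21e44 = 7.08e-37

7.08e-37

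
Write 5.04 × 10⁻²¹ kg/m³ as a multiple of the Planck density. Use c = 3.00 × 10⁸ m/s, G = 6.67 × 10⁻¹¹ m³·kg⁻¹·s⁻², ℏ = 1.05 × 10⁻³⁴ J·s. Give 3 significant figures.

Planck density: ρ_P = c⁵/(ℏG²) = 5.20 × 10⁹⁶ kg/m³.
5.04 × 10⁻²¹ / 5.20 × 10⁹⁶ = 9.69 × 10⁻¹¹⁸

9.69 × 10⁻¹¹⁸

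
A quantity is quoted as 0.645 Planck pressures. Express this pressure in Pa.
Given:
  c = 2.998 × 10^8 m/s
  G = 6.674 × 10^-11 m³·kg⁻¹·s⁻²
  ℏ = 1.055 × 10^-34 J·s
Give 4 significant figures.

2.988 × 10^113 Pa

One Planck pressure: p_P = c⁷/(ℏG²) = 4.632 × 10^113 Pa.
0.645 × 4.632 × 10^113 Pa = 2.988 × 10^113 Pa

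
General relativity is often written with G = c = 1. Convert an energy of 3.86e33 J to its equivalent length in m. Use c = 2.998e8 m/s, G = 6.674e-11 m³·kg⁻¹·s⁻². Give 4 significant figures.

3.189e-11 m

Energy → length via G/c⁴.
3.86e33 J × (G/c⁴) = 3.189e-11 m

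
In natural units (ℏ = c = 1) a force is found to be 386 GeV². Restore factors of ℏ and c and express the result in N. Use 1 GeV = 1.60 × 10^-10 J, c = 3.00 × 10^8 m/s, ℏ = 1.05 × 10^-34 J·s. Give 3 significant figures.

3.14 × 10^8 N

Force is [E]/[L] = [E]²/(ℏc); restore (ℏc)⁻¹.
1 GeV² → 1/(ℏc) × (1 GeV in J)² = 8.13 × 10^5 N.
Result: 386 × 8.13 × 10^5 = 3.14 × 10^8 N.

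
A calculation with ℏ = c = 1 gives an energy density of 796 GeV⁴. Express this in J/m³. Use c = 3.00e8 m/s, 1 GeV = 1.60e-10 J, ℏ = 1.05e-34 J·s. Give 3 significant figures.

1.67e40 J/m³

[E]/[L]³ = [E]⁴/(ℏc)³; restore (ℏc)⁻³.
1 GeV⁴ → 1/(ℏc)³ × (1 GeV in J)⁴ = 2.10e37 J/m³.
Result: 796 × 2.10e37 = 1.67e40 J/m³.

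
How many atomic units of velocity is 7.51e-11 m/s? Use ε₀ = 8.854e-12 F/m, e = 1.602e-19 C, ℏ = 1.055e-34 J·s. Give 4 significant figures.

3.435e-17

atomic unit of velocity: v_au = e²/(4πε₀ℏ) = 2.186e6 m/s.
7.51e-11 / 2.186e6 = 3.435e-17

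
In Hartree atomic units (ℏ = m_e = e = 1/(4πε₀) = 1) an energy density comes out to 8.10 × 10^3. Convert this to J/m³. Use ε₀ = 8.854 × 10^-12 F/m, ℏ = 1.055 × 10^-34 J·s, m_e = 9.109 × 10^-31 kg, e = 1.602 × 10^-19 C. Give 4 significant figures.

2.373 × 10^17 J/m³

One atomic unit of energy density: u_au = E_h/a₀³ = m_e⁴e¹⁰/((4πε₀)⁵ℏ⁸) = 2.929 × 10^13 J/m³.
8.10 × 10^3 × 2.929 × 10^13 J/m³ = 2.373 × 10^17 J/m³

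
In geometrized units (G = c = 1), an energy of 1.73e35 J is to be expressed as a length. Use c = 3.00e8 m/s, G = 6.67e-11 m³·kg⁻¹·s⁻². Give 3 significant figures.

1.42e-9 m

Energy → length via G/c⁴.
1.73e35 J × (G/c⁴) = 1.42e-9 m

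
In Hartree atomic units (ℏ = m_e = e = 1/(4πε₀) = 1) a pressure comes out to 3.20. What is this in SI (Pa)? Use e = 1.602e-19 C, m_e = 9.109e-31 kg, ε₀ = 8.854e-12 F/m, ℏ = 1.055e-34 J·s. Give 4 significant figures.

9.373e13 Pa

One atomic unit of pressure: P_au = E_h/a₀³ = m_e⁴e¹⁰/((4πε₀)⁵ℏ⁸) = 2.929e13 Pa.
3.20 × 2.929e13 Pa = 9.373e13 Pa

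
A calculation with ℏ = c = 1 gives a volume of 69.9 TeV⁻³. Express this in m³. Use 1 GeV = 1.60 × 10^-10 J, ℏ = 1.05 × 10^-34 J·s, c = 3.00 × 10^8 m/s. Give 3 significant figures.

5.33 × 10^-55 m³

Volume is [L]³ = [E]⁻³·(ℏc)³.
1 GeV⁻³ → (ℏc)³ × (1 GeV in J)⁻³ = 7.63 × 10^-48 m³.
Convert the energy scale: 69.9 TeV⁻³ = 6.99 × 10^-8 GeV⁻³.
Result: 6.99 × 10^-8 × 7.63 × 10^-48 = 5.33 × 10^-55 m³.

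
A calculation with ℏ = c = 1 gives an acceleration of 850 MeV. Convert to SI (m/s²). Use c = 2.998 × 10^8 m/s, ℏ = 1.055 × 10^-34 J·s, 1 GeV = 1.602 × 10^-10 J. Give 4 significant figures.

3.870 × 10^32 m/s²

Acceleration is [L]/[T]² = c·[E]/ℏ.
1 GeV → c/ℏ × (1 GeV in J) = 4.552 × 10^32 m/s².
Convert the energy scale: 850 MeV = 0.850 GeV.
Result: 0.850 × 4.552 × 10^32 = 3.870 × 10^32 m/s².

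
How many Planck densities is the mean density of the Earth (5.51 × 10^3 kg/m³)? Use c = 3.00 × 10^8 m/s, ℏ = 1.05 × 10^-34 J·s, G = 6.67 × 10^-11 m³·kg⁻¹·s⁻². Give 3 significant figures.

1.06 × 10^-93

Planck density: ρ_P = c⁵/(ℏG²) = 5.20 × 10^96 kg/m³.
5.51 × 10^3 / 5.20 × 10^96 = 1.06 × 10^-93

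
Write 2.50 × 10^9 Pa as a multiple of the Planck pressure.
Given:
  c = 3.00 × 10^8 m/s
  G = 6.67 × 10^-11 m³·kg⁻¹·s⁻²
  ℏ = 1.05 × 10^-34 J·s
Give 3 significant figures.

Planck pressure: p_P = c⁷/(ℏG²) = 4.68 × 10^113 Pa.
2.50 × 10^9 / 4.68 × 10^113 = 5.34 × 10^-105

5.34 × 10^-105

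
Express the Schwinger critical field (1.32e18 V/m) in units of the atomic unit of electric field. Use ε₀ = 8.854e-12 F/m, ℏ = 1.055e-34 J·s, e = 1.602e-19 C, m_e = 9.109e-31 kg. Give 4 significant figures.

atomic unit of electric field: E_au = E_h/(e a₀) = m_e²e⁵/((4πε₀)³ℏ⁴) = 5.131e11 V/m.
1.32e18 / 5.131e11 = 2.573e6

2.573e6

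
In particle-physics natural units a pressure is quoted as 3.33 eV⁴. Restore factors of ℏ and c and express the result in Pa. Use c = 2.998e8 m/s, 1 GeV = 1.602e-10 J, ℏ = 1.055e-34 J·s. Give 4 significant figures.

Pressure is [E]/[L]³ = [E]⁴/(ℏc)³.
1 GeV⁴ → 1/(ℏc)³ × (1 GeV in J)⁴ = 2.082e37 Pa.
Convert the energy scale: 3.33 eV⁴ = 3.33e-36 GeV⁴.
Result: 3.33e-36 × 2.082e37 = 69.32 Pa.

69.32 Pa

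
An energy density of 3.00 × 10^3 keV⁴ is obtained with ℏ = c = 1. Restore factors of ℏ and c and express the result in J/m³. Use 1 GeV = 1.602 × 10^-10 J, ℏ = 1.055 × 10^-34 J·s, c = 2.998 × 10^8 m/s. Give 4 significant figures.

6.245 × 10^16 J/m³

[E]/[L]³ = [E]⁴/(ℏc)³; restore (ℏc)⁻³.
1 GeV⁴ → 1/(ℏc)³ × (1 GeV in J)⁴ = 2.082 × 10^37 J/m³.
Convert the energy scale: 3.00 × 10^3 keV⁴ = 3.00 × 10^-21 GeV⁴.
Result: 3.00 × 10^-21 × 2.082 × 10^37 = 6.245 × 10^16 J/m³.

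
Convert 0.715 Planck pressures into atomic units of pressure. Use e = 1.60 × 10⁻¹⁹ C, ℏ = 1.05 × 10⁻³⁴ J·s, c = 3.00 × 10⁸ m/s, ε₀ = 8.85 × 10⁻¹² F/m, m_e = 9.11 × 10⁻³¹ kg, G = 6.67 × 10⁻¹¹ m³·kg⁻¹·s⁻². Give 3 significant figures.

1.11 × 10¹⁰⁰

Planck pressure: p_P = c⁷/(ℏG²) = 4.68 × 10¹¹³ Pa
atomic unit of pressure: P_au = E_h/a₀³ = m_e⁴e¹⁰/((4πε₀)⁵ℏ⁸) = 3.01 × 10¹³ Pa
0.715 × 4.68 × 10¹¹³ / 3.01 × 10¹³ = 1.11 × 10¹⁰⁰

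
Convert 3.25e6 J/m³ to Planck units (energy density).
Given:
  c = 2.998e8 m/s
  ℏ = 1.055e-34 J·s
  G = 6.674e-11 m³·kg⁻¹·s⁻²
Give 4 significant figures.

Planck energy density: u_P = c⁷/(ℏG²) = 4.632e113 J/m³.
3.25e6 / 4.632e113 = 7.016e-108

7.016e-108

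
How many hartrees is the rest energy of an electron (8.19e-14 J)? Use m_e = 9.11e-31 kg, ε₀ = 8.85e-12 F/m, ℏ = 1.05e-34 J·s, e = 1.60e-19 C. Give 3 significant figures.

hartree: E_h = m_e e⁴/(4πε₀ℏ)² = 4.38e-18 J.
8.19e-14 / 4.38e-18 = 1.87e4

1.87e4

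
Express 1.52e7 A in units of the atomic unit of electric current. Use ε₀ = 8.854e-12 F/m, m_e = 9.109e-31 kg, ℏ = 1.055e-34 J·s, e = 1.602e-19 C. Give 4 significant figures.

atomic unit of electric current: I_au = e E_h/ℏ = m_e e⁵/((4πε₀)²ℏ³) = 6.612e-3 A.
1.52e7 / 6.612e-3 = 2.299e9

2.299e9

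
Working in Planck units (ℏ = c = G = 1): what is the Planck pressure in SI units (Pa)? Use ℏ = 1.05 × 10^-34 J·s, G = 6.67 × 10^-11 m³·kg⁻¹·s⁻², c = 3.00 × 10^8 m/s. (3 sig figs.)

4.68 × 10^113 Pa

Dimensional analysis gives p_P = c⁷/(ℏG²).
  = 2.19 × 10^59 / 4.67 × 10^-55
  = 4.68 × 10^113 Pa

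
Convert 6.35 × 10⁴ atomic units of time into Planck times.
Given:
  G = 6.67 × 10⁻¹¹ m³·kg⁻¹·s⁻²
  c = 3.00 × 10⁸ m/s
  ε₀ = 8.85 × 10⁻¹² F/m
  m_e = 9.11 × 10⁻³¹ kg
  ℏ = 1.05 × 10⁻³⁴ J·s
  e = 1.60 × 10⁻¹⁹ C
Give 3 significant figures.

atomic unit of time: τ_au = (4πε₀)²ℏ³/(m_e e⁴) = 2.40 × 10⁻¹⁷ s
Planck time: t_P = √(ℏG/c⁵) = 5.37 × 10⁻⁴⁴ s
6.35 × 10⁴ × 2.40 × 10⁻¹⁷ / 5.37 × 10⁻⁴⁴ = 2.84 × 10³¹

2.84 × 10³¹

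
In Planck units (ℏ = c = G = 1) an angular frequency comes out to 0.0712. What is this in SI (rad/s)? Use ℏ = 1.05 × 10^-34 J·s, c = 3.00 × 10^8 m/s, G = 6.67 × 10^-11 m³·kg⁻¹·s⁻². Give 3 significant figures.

1.33 × 10^42 rad/s

One Planck angular frequency: ω_P = √(c⁵/(ℏG)) = 1.86 × 10^43 rad/s.
0.0712 × 1.86 × 10^43 rad/s = 1.33 × 10^42 rad/s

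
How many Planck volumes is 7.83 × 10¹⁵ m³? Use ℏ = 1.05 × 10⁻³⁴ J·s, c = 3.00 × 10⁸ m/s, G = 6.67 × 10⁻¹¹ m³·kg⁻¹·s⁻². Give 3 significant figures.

1.87 × 10¹²⁰

Planck volume: V_P = (ℏG/c³)^(3/2) = 4.18 × 10⁻¹⁰⁵ m³.
7.83 × 10¹⁵ / 4.18 × 10⁻¹⁰⁵ = 1.87 × 10¹²⁰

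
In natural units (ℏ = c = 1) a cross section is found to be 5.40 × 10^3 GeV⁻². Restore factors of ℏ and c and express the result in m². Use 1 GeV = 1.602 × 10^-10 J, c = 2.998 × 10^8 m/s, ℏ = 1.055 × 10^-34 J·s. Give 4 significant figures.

Area is [L]² = [E]⁻²·(ℏc)²; restore (ℏc)².
1 GeV⁻² → (ℏc)² × (1 GeV in J)⁻² = 3.898 × 10^-32 m².
Result: 5.40 × 10^3 × 3.898 × 10^-32 = 2.105 × 10^-28 m².

2.105 × 10^-28 m²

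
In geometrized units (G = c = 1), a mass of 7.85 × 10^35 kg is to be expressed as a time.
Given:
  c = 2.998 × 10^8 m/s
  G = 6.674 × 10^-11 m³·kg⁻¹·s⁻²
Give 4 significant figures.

1.944 s

Mass → time via G/c³.
7.85 × 10^35 kg × (G/c³) = 1.944 s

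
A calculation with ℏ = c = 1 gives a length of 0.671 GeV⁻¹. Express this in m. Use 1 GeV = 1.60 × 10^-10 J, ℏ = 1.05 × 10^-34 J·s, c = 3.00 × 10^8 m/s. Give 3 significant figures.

A length is [E]⁻¹ in ℏ=c=1; restore one factor of ℏc.
1 GeV⁻¹ → ℏc × (1 GeV in J)⁻¹ = 1.97 × 10^-16 m.
Result: 0.671 × 1.97 × 10^-16 = 1.32 × 10^-16 m.

1.32 × 10^-16 m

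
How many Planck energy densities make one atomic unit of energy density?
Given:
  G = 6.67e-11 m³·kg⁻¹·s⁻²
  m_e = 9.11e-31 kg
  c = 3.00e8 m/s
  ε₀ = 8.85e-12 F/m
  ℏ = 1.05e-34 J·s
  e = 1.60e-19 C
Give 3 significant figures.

6.44e-101

atomic unit of energy density: u_au = E_h/a₀³ = m_e⁴e¹⁰/((4πε₀)⁵ℏ⁸) = 3.01e13 J/m³
Planck energy density: u_P = c⁷/(ℏG²) = 4.68e113 J/m³
ratio = 3.01e13 / 4.68e113 = 6.44e-101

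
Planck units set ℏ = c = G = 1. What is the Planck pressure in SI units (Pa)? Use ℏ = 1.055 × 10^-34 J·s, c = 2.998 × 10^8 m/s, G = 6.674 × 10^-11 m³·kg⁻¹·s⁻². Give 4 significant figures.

From ℏ = c = G = 1 the pressure scale is p_P = c⁷/(ℏG²).
  = 2.177 × 10^59 / 4.699 × 10^-55
  = 4.632 × 10^113 Pa

4.632 × 10^113 Pa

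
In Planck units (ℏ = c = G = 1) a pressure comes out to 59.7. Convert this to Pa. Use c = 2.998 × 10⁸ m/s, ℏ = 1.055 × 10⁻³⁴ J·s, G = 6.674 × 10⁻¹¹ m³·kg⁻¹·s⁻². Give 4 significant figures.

2.765 × 10¹¹⁵ Pa

One Planck pressure: p_P = c⁷/(ℏG²) = 4.632 × 10¹¹³ Pa.
59.7 × 4.632 × 10¹¹³ Pa = 2.765 × 10¹¹⁵ Pa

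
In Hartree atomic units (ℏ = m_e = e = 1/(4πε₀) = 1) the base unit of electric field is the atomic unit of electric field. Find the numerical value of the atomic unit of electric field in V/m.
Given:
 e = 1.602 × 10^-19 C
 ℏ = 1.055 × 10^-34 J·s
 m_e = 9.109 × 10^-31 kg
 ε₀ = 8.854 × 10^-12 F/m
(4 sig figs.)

5.131 × 10^11 V/m

E_au = E_h/(e a₀) = m_e²e⁵/((4πε₀)³ℏ⁴)
E_h = 4.354 × 10^-18 J
a₀ = 5.297 × 10^-11 m
E_h/(e·a₀) = 5.131 × 10^11 V/m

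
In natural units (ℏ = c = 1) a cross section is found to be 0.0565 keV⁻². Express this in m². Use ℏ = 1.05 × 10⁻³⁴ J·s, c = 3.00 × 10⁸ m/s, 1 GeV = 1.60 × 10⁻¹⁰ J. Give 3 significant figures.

Area is [L]² = [E]⁻²·(ℏc)²; restore (ℏc)².
1 GeV⁻² → (ℏc)² × (1 GeV in J)⁻² = 3.88 × 10⁻³² m².
Convert the energy scale: 0.0565 keV⁻² = 5.65 × 10¹⁰ GeV⁻².
Result: 5.65 × 10¹⁰ × 3.88 × 10⁻³² = 2.19 × 10⁻²¹ m².

2.19 × 10⁻²¹ m²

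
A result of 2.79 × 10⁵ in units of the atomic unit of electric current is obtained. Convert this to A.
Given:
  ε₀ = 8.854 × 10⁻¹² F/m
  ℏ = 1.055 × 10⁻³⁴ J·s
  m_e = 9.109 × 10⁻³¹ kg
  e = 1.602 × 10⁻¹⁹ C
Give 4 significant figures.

1.845 × 10³ A

One atomic unit of electric current: I_au = e E_h/ℏ = m_e e⁵/((4πε₀)²ℏ³) = 6.612 × 10⁻³ A.
2.79 × 10⁵ × 6.612 × 10⁻³ A = 1.845 × 10³ A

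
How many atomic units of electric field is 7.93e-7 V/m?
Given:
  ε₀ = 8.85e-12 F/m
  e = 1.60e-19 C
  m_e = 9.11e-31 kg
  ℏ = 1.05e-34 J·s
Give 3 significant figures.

1.52e-18

atomic unit of electric field: E_au = E_h/(e a₀) = m_e²e⁵/((4πε₀)³ℏ⁴) = 5.20e11 V/m.
7.93e-7 / 5.20e11 = 1.52e-18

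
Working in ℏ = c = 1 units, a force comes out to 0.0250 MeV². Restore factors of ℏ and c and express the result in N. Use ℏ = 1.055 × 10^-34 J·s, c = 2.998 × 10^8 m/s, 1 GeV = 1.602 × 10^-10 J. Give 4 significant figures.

0.02029 N

Force is [E]/[L] = [E]²/(ℏc); restore (ℏc)⁻¹.
1 GeV² → 1/(ℏc) × (1 GeV in J)² = 8.114 × 10^5 N.
Convert the energy scale: 0.0250 MeV² = 2.50 × 10^-8 GeV².
Result: 2.50 × 10^-8 × 8.114 × 10^5 = 0.02029 N.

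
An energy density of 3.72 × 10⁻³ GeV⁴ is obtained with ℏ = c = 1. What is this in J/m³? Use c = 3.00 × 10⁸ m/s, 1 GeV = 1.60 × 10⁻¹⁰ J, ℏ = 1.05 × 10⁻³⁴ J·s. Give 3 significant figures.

7.80 × 10³⁴ J/m³

[E]/[L]³ = [E]⁴/(ℏc)³; restore (ℏc)⁻³.
1 GeV⁴ → 1/(ℏc)³ × (1 GeV in J)⁴ = 2.10 × 10³⁷ J/m³.
Result: 3.72 × 10⁻³ × 2.10 × 10³⁷ = 7.80 × 10³⁴ J/m³.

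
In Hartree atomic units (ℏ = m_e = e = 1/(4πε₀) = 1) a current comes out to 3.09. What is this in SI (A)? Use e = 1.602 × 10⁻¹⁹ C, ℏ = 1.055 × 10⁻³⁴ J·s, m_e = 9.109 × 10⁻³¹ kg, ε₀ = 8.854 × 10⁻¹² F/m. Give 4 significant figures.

0.02043 A

One atomic unit of electric current: I_au = e E_h/ℏ = m_e e⁵/((4πε₀)²ℏ³) = 6.612 × 10⁻³ A.
3.09 × 6.612 × 10⁻³ A = 0.02043 A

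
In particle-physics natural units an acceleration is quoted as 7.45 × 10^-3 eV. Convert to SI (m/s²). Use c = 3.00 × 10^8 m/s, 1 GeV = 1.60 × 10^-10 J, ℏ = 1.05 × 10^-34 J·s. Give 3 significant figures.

Acceleration is [L]/[T]² = c·[E]/ℏ.
1 GeV → c/ℏ × (1 GeV in J) = 4.57 × 10^32 m/s².
Convert the energy scale: 7.45 × 10^-3 eV = 7.45 × 10^-12 GeV.
Result: 7.45 × 10^-12 × 4.57 × 10^32 = 3.41 × 10^21 m/s².

3.41 × 10^21 m/s²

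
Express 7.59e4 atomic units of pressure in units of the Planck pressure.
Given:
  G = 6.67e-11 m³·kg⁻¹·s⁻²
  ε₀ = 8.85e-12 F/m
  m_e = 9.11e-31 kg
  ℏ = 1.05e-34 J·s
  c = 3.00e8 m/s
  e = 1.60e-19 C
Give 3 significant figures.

4.88e-96

atomic unit of pressure: P_au = E_h/a₀³ = m_e⁴e¹⁰/((4πε₀)⁵ℏ⁸) = 3.01e13 Pa
Planck pressure: p_P = c⁷/(ℏG²) = 4.68e113 Pa
7.59e4 × 3.01e13 / 4.68e113 = 4.88e-96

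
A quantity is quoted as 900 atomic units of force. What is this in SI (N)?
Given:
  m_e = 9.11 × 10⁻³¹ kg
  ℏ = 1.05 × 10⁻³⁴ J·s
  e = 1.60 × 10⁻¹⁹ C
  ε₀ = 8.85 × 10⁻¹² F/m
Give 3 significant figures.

7.50 × 10⁻⁵ N

One atomic unit of force: F_au = E_h/a₀ = m_e²e⁶/((4πε₀)³ℏ⁴) = 8.33 × 10⁻⁸ N.
900 × 8.33 × 10⁻⁸ N = 7.50 × 10⁻⁵ N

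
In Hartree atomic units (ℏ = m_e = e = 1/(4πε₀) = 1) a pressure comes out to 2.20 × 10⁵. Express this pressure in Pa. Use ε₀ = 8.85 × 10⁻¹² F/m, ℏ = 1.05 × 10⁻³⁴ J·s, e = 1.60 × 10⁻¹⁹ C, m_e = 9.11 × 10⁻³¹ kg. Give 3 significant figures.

6.63 × 10¹⁸ Pa

One atomic unit of pressure: P_au = E_h/a₀³ = m_e⁴e¹⁰/((4πε₀)⁵ℏ⁸) = 3.01 × 10¹³ Pa.
2.20 × 10⁵ × 3.01 × 10¹³ Pa = 6.63 × 10¹⁸ Pa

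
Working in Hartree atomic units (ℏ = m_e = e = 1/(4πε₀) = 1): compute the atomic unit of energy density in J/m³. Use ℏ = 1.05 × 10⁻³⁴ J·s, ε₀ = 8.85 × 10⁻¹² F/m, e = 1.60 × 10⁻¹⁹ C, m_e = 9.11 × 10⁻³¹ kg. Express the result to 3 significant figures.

The unique combination of the constants set to 1 with dimensions of energy density is u_au = E_h/a₀³ = m_e⁴e¹⁰/((4πε₀)⁵ℏ⁸).
E_h = 4.38 × 10⁻¹⁸ J
a₀ = 5.26 × 10⁻¹¹ m
E_h/a₀³ = 3.01 × 10¹³ J/m³

3.01 × 10¹³ J/m³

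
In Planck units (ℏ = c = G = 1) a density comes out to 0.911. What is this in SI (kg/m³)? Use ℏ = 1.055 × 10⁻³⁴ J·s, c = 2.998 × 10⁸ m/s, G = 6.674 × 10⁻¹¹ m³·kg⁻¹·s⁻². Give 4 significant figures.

One Planck density: ρ_P = c⁵/(ℏG²) = 5.154 × 10⁹⁶ kg/m³.
0.911 × 5.154 × 10⁹⁶ kg/m³ = 4.695 × 10⁹⁶ kg/m³

4.695 × 10⁹⁶ kg/m³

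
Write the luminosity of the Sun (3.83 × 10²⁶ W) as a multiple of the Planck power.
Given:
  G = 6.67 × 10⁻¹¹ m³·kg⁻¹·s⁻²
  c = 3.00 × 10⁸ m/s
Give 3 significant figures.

Planck power: P_P = c⁵/G = 3.64 × 10⁵² W.
3.83 × 10²⁶ / 3.64 × 10⁵² = 1.05 × 10⁻²⁶

1.05 × 10⁻²⁶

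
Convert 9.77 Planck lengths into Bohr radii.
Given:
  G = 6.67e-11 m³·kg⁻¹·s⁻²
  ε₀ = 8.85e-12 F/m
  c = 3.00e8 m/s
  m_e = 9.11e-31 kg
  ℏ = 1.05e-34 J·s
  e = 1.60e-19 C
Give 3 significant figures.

2.99e-24

Planck length: ℓ_P = √(ℏG/c³) = 1.61e-35 m
Bohr radius: a₀ = 4πε₀ℏ²/(m_e e²) = 5.26e-11 m
9.77 × 1.61e-35 / 5.26e-11 = 2.99e-24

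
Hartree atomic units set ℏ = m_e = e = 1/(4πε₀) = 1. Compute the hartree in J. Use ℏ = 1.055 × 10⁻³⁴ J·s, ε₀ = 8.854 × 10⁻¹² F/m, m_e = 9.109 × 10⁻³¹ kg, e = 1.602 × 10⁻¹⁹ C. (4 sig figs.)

From ℏ = m_e = e = 1/(4πε₀) = 1 the energy scale is E_h = m_e e⁴/(4πε₀ℏ)².
  = 6.000 × 10⁻¹⁰⁶ / 1.378 × 10⁻⁸⁸
  = 4.354 × 10⁻¹⁸ J

4.354 × 10⁻¹⁸ J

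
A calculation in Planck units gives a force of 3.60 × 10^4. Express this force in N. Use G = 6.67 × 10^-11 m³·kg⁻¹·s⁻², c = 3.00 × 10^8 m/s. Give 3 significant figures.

4.37 × 10^48 N

One Planck force: F_P = c⁴/G = 1.21 × 10^44 N.
3.60 × 10^4 × 1.21 × 10^44 N = 4.37 × 10^48 N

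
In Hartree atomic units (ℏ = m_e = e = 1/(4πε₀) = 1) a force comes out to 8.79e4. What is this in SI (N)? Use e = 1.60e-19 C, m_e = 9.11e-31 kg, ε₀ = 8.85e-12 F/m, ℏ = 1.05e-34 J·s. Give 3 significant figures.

7.32e-3 N

One atomic unit of force: F_au = E_h/a₀ = m_e²e⁶/((4πε₀)³ℏ⁴) = 8.33e-8 N.
8.79e4 × 8.33e-8 N = 7.32e-3 N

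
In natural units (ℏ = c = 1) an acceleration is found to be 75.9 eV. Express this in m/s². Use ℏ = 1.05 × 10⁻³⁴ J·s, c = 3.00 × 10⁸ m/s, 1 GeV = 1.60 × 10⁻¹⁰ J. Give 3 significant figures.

3.47 × 10²⁵ m/s²

Acceleration is [L]/[T]² = c·[E]/ℏ.
1 GeV → c/ℏ × (1 GeV in J) = 4.57 × 10³² m/s².
Convert the energy scale: 75.9 eV = 7.59 × 10⁻⁸ GeV.
Result: 7.59 × 10⁻⁸ × 4.57 × 10³² = 3.47 × 10²⁵ m/s².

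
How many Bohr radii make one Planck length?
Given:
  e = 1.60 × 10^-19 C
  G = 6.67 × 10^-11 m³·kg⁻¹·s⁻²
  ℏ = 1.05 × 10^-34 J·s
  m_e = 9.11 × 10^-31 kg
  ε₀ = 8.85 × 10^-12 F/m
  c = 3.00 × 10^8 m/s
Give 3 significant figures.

Planck length: ℓ_P = √(ℏG/c³) = 1.61 × 10^-35 m
Bohr radius: a₀ = 4πε₀ℏ²/(m_e e²) = 5.26 × 10^-11 m
ratio = 1.61 × 10^-35 / 5.26 × 10^-11 = 3.06 × 10^-25

3.06 × 10^-25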